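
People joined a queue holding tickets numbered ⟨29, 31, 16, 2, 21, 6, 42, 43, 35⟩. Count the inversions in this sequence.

Element-by-element contributions:
29 → 16, 2, 21, 6 → 4
31 → 16, 2, 21, 6 → 4
16 → 2, 6 → 2
2 → none → 0
21 → 6 → 1
6 → none → 0
42 → 35 → 1
43 → 35 → 1
35 → none → 0
Sum: 4 + 4 + 2 + 0 + 1 + 0 + 1 + 1 + 0 = 13

13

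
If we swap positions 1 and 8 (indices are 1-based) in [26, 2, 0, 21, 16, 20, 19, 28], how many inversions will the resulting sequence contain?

Positions 1 and 8 hold 26 and 28; after swapping, the array is [28, 2, 0, 21, 16, 20, 19, 26].
Element-by-element contributions:
28 → 2, 0, 21, 16, 20, 19, 26 → 7
2 → 0 → 1
0 → none → 0
21 → 16, 20, 19 → 3
16 → none → 0
20 → 19 → 1
19 → none → 0
26 → none → 0
Sum: 7 + 1 + 0 + 3 + 0 + 1 + 0 + 0 = 12

12 inversions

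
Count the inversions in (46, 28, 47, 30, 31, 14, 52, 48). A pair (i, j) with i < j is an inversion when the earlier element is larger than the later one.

Count, for each position, how many later elements it exceeds:
46: 4
28: 1
47: 3
30: 1
31: 1
14: 0
52: 1
48: 0
Sum: 4 + 1 + 3 + 1 + 1 + 0 + 1 + 0 = 11

11 out-of-order pairs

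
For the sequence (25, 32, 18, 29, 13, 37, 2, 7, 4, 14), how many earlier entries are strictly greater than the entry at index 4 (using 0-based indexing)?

4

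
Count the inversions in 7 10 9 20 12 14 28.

3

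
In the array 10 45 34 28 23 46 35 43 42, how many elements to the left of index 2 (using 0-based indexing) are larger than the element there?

The element at index 2 is 34.
Elements before it: 10, 45
Those larger than 34: 45

1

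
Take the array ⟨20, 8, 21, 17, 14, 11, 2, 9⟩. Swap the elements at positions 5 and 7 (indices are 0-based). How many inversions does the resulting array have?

Inversions: 20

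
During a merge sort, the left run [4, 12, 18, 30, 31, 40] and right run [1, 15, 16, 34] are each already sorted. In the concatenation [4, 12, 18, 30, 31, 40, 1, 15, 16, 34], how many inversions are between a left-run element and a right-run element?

15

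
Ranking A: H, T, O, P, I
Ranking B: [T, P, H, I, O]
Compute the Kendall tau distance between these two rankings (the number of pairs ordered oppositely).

Discordant pairs: 4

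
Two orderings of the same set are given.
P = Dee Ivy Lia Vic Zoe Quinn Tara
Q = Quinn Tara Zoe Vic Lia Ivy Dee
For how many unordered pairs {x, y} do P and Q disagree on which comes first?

20

Assign each item its position (1..7) in the first ordering, then rewrite the second ordering as that position sequence:
positions: Dee→1, Ivy→2, Lia→3, Vic→4, Zoe→5, Quinn→6, Tara→7
second ordering as positions: [6, 7, 5, 4, 3, 2, 1]
Discordant pairs = inversions in this position sequence.
6: 5, 4, 3, 2, 1 → 5
7: 5, 4, 3, 2, 1 → 5
5: 4, 3, 2, 1 → 4
4: 3, 2, 1 → 3
3: 2, 1 → 2
2: 1 → 1
1: 0
Total: 5 + 5 + 4 + 3 + 2 + 1 + 0 = 20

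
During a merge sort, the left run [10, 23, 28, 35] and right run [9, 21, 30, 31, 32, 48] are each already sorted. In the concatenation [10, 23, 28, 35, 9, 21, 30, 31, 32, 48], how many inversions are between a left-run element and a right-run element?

Count, for every r in R, how many entries of L exceed r:
r = 9: 10, 23, 28, 35 → 4
r = 21: 23, 28, 35 → 3
r = 30: 35 → 1
r = 31: 35 → 1
r = 32: 35 → 1
r = 48: none → 0
Cross-inversions: 4 + 3 + 1 + 1 + 1 + 0 = 10

10 split inversions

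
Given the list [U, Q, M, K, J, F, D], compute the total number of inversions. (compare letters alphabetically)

21 inversions

Count, for each position, how many later elements it exceeds:
U → Q, M, K, J, F, D → 6
Q → M, K, J, F, D → 5
M → K, J, F, D → 4
K → J, F, D → 3
J → F, D → 2
F → D → 1
D → none → 0
Sum: 6 + 5 + 4 + 3 + 2 + 1 + 0 = 21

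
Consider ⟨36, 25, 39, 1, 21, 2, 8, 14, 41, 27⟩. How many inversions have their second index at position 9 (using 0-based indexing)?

The element at index 9 is 27.
Elements before it: 36, 25, 39, 1, 21, 2, 8, 14, 41
Those larger than 27: 36, 39, 41

3 such elements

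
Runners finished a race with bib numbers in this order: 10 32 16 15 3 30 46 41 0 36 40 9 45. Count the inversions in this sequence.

Count, for each position, how many later elements it exceeds:
10 → 3, 0, 9 → 3
32 → 16, 15, 3, 30, 0, 9 → 6
16 → 15, 3, 0, 9 → 4
15 → 3, 0, 9 → 3
3 → 0 → 1
30 → 0, 9 → 2
46 → 41, 0, 36, 40, 9, 45 → 6
41 → 0, 36, 40, 9 → 4
0 → none → 0
36 → 9 → 1
40 → 9 → 1
9 → none → 0
45 → none → 0
Sum: 3 + 6 + 4 + 3 + 1 + 2 + 6 + 4 + 0 + 1 + 1 + 0 + 0 = 31

31 out-of-order pairs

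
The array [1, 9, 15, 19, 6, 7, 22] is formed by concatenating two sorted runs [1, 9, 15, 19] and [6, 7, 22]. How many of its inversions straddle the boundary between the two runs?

6 cross-inversions

Take each right-half value and tally the left-half values above it:
r = 6: 9, 15, 19 → 3
r = 7: 9, 15, 19 → 3
r = 22: none → 0
Cross-inversions: 3 + 3 + 0 = 6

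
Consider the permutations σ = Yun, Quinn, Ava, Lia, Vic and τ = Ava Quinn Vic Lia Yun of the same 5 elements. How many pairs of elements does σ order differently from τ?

6

Assign each item its position (1..5) in the first ordering, then rewrite the second ordering as that position sequence:
positions: Yun→1, Quinn→2, Ava→3, Lia→4, Vic→5
second ordering as positions: [3, 2, 5, 4, 1]
Discordant pairs = inversions in this position sequence.
3: 2, 1 → 2
2: 1 → 1
5: 4, 1 → 2
4: 1 → 1
1: 0
Total: 2 + 1 + 2 + 1 + 0 = 6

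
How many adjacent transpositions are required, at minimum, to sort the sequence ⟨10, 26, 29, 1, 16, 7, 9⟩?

13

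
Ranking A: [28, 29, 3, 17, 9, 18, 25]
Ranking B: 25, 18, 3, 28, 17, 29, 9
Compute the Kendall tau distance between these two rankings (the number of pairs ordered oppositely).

Assign each item its position (1..7) in the first ordering, then rewrite the second ordering as that position sequence:
positions: 28→1, 29→2, 3→3, 17→4, 9→5, 18→6, 25→7
second ordering as positions: [7, 6, 3, 1, 4, 2, 5]
Discordant pairs = inversions in this position sequence.
7: 6, 3, 1, 4, 2, 5 → 6
6: 3, 1, 4, 2, 5 → 5
3: 1, 2 → 2
1: 0
4: 2 → 1
2: 0
5: 0
Total: 6 + 5 + 2 + 0 + 1 + 0 + 0 = 14

There are 14 discordant pairs.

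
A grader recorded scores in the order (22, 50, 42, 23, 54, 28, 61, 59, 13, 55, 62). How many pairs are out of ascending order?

17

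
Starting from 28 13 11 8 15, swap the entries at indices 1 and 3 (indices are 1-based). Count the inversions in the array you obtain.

4

Positions 1 and 3 hold 28 and 11; after swapping, the array is [11, 13, 28, 8, 15].
Count, for each position, how many later elements it exceeds:
11 → 8 → 1
13 → 8 → 1
28 → 8, 15 → 2
8 → none → 0
15 → none → 0
Sum: 1 + 1 + 2 + 0 + 0 = 4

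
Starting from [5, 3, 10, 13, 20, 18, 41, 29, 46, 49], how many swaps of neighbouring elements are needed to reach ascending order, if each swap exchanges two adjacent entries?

Minimum adjacent swaps = number of inversions (each swap of adjacent out-of-order elements removes one inversion and no swap can remove more).
Count inversions — for each element, later elements that are smaller:
5: 3 → 1
3: none → 0
10: none → 0
13: none → 0
20: 18 → 1
18: none → 0
41: 29 → 1
29: none → 0
46: none → 0
49: none → 0
Total inversions: 1 + 0 + 0 + 0 + 1 + 0 + 1 + 0 + 0 + 0 = 3

3 adjacent swaps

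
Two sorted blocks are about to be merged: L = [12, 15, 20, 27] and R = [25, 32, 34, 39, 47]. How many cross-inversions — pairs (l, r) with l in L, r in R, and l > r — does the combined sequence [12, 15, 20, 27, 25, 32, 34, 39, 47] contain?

1

For each element r of the right run, count left-run elements greater than r:
r = 25: 27 → 1
r = 32: none → 0
r = 34: none → 0
r = 39: none → 0
r = 47: none → 0
Cross-inversions: 1 + 0 + 0 + 0 + 0 = 1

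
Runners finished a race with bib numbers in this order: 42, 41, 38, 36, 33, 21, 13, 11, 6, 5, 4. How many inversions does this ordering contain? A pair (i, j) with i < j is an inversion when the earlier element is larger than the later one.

Sweep left to right; for each value list the smaller values that follow it:
42 → 41, 38, 36, 33, 21, 13, 11, 6, 5, 4 → 10
41 → 38, 36, 33, 21, 13, 11, 6, 5, 4 → 9
38 → 36, 33, 21, 13, 11, 6, 5, 4 → 8
36 → 33, 21, 13, 11, 6, 5, 4 → 7
33 → 21, 13, 11, 6, 5, 4 → 6
21 → 13, 11, 6, 5, 4 → 5
13 → 11, 6, 5, 4 → 4
11 → 6, 5, 4 → 3
6 → 5, 4 → 2
5 → 4 → 1
4 → none → 0
Sum: 10 + 9 + 8 + 7 + 6 + 5 + 4 + 3 + 2 + 1 + 0 = 55

55 inversions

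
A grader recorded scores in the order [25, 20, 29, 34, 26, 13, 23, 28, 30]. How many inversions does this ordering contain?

Sweep left to right; for each value list the smaller values that follow it:
25 → 20, 13, 23 → 3
20 → 13 → 1
29 → 26, 13, 23, 28 → 4
34 → 26, 13, 23, 28, 30 → 5
26 → 13, 23 → 2
13 → none → 0
23 → none → 0
28 → none → 0
30 → none → 0
Sum: 3 + 1 + 4 + 5 + 2 + 0 + 0 + 0 + 0 = 15

15 inversions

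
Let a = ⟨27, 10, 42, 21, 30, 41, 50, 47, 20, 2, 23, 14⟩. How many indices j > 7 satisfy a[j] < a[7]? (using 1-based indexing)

The element at index 7 is 50.
Elements after it: 47, 20, 2, 23, 14
Those smaller than 50: 47, 20, 2, 23, 14

5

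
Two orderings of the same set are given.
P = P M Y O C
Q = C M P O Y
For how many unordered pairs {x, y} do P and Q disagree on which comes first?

6

Assign each item its position (1..5) in the first ordering, then rewrite the second ordering as that position sequence:
positions: P→1, M→2, Y→3, O→4, C→5
second ordering as positions: [5, 2, 1, 4, 3]
Discordant pairs = inversions in this position sequence.
5: 2, 1, 4, 3 → 4
2: 1 → 1
1: 0
4: 3 → 1
3: 0
Total: 4 + 1 + 0 + 1 + 0 = 6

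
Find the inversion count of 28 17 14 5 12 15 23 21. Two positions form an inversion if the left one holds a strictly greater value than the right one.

Inversions: 14

Sweep left to right; for each value list the smaller values that follow it:
28 → 17, 14, 5, 12, 15, 23, 21 → 7
17 → 14, 5, 12, 15 → 4
14 → 5, 12 → 2
5 → none → 0
12 → none → 0
15 → none → 0
23 → 21 → 1
21 → none → 0
Sum: 7 + 4 + 2 + 0 + 0 + 0 + 1 + 0 = 14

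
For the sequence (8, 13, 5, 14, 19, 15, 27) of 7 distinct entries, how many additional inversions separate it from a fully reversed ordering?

18

Maximum inversions for 7 distinct elements is C(7, 2) = 7·6/2 = 21.
Current inversions — for each element, count later smaller elements:
8: 1
13: 1
5: 0
14: 0
19: 1
15: 0
27: 0
Current total: 1 + 1 + 0 + 0 + 1 + 0 + 0 = 3
Shortfall: 21 − 3 = 18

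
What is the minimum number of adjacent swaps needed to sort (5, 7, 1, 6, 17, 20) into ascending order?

3 swaps

Minimum adjacent swaps = number of inversions (each swap of adjacent out-of-order elements removes one inversion and no swap can remove more).
Count inversions — for each element, later elements that are smaller:
5: 1 → 1
7: 1, 6 → 2
1: none → 0
6: none → 0
17: none → 0
20: none → 0
Total inversions: 1 + 2 + 0 + 0 + 0 + 0 = 3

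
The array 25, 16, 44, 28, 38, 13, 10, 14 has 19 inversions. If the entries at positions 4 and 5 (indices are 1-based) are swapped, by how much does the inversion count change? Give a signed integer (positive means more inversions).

Positions 4 and 5 hold 28 and 38; after swapping, the array is [25, 16, 44, 38, 28, 13, 10, 14].
Element-by-element contributions:
25 → 16, 13, 10, 14 → 4
16 → 13, 10, 14 → 3
44 → 38, 28, 13, 10, 14 → 5
38 → 28, 13, 10, 14 → 4
28 → 13, 10, 14 → 3
13 → 10 → 1
10 → none → 0
14 → none → 0
Sum: 4 + 3 + 5 + 4 + 3 + 1 + 0 + 0 = 20
Change: 20 − 19 = +1

+1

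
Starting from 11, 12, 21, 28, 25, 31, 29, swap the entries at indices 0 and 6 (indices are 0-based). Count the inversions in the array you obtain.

Positions 0 and 6 hold 11 and 29; after swapping, the array is [29, 12, 21, 28, 25, 31, 11].
Count, for each position, how many later elements it exceeds:
29 → 12, 21, 28, 25, 11 → 5
12 → 11 → 1
21 → 11 → 1
28 → 25, 11 → 2
25 → 11 → 1
31 → 11 → 1
11 → none → 0
Sum: 5 + 1 + 1 + 2 + 1 + 1 + 0 = 11

11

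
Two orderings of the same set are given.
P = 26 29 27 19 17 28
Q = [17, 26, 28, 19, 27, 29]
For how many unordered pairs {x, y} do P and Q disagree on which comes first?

Assign each item its position (1..6) in the first ordering, then rewrite the second ordering as that position sequence:
positions: 26→1, 29→2, 27→3, 19→4, 17→5, 28→6
second ordering as positions: [5, 1, 6, 4, 3, 2]
Discordant pairs = inversions in this position sequence.
5: 1, 4, 3, 2 → 4
1: 0
6: 4, 3, 2 → 3
4: 3, 2 → 2
3: 2 → 1
2: 0
Total: 4 + 0 + 3 + 2 + 1 + 0 = 10

10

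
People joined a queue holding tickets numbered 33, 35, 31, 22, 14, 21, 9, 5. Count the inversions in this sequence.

Sweep left to right; for each value list the smaller values that follow it:
33: 6
35: 6
31: 5
22: 4
14: 2
21: 2
9: 1
5: 0
Sum: 6 + 6 + 5 + 4 + 2 + 2 + 1 + 0 = 26

26 inversions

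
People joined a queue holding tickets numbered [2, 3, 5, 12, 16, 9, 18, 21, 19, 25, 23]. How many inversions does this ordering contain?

4

Sweep left to right; for each value list the smaller values that follow it:
2 → none → 0
3 → none → 0
5 → none → 0
12 → 9 → 1
16 → 9 → 1
9 → none → 0
18 → none → 0
21 → 19 → 1
19 → none → 0
25 → 23 → 1
23 → none → 0
Sum: 0 + 0 + 0 + 1 + 1 + 0 + 0 + 1 + 0 + 1 + 0 = 4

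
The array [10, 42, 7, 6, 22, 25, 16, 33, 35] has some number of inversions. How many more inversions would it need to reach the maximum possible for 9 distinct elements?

24

Maximum inversions for 9 distinct elements is C(9, 2) = 9·8/2 = 36.
Current inversions — for each element, count later smaller elements:
10: 2
42: 7
7: 1
6: 0
22: 1
25: 1
16: 0
33: 0
35: 0
Current total: 2 + 7 + 1 + 0 + 1 + 1 + 0 + 0 + 0 = 12
Shortfall: 36 − 12 = 24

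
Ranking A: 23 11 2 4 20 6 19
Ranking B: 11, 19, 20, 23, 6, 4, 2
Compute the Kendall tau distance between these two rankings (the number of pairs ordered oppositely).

Assign each item its position (1..7) in the first ordering, then rewrite the second ordering as that position sequence:
positions: 23→1, 11→2, 2→3, 4→4, 20→5, 6→6, 19→7
second ordering as positions: [2, 7, 5, 1, 6, 4, 3]
Discordant pairs = inversions in this position sequence.
2: 1 → 1
7: 5, 1, 6, 4, 3 → 5
5: 1, 4, 3 → 3
1: 0
6: 4, 3 → 2
4: 3 → 1
3: 0
Total: 1 + 5 + 3 + 0 + 2 + 1 + 0 = 12

12 discordant pairs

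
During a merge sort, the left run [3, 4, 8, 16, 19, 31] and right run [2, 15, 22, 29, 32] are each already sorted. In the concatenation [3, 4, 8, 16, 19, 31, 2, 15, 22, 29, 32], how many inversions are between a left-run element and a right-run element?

Count, for every r in R, how many entries of L exceed r:
r = 2: 3, 4, 8, 16, 19, 31 → 6
r = 15: 16, 19, 31 → 3
r = 22: 31 → 1
r = 29: 31 → 1
r = 32: none → 0
Cross-inversions: 6 + 3 + 1 + 1 + 0 = 11

11 cross-inversions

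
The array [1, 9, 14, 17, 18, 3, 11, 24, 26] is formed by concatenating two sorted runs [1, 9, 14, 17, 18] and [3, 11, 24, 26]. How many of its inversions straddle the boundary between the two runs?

Take each right-half value and tally the left-half values above it:
r = 3: 9, 14, 17, 18 → 4
r = 11: 14, 17, 18 → 3
r = 24: none → 0
r = 26: none → 0
Cross-inversions: 4 + 3 + 0 + 0 = 7

7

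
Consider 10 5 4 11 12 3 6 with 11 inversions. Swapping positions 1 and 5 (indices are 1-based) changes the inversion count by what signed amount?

+3

Positions 1 and 5 hold 10 and 12; after swapping, the array is [12, 5, 4, 11, 10, 3, 6].
Element-by-element contributions:
12 → 5, 4, 11, 10, 3, 6 → 6
5 → 4, 3 → 2
4 → 3 → 1
11 → 10, 3, 6 → 3
10 → 3, 6 → 2
3 → none → 0
6 → none → 0
Sum: 6 + 2 + 1 + 3 + 2 + 0 + 0 = 14
Change: 14 − 11 = +3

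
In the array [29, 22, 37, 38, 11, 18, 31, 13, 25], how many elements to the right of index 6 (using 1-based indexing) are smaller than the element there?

1 such element

The element at index 6 is 18.
Elements after it: 31, 13, 25
Those smaller than 18: 13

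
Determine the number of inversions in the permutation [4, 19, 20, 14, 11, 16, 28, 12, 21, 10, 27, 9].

32

For each element, count later entries that are smaller:
4 → none → 0
19 → 14, 11, 16, 12, 10, 9 → 6
20 → 14, 11, 16, 12, 10, 9 → 6
14 → 11, 12, 10, 9 → 4
11 → 10, 9 → 2
16 → 12, 10, 9 → 3
28 → 12, 21, 10, 27, 9 → 5
12 → 10, 9 → 2
21 → 10, 9 → 2
10 → 9 → 1
27 → 9 → 1
9 → none → 0
Sum: 0 + 6 + 6 + 4 + 2 + 3 + 5 + 2 + 2 + 1 + 1 + 0 = 32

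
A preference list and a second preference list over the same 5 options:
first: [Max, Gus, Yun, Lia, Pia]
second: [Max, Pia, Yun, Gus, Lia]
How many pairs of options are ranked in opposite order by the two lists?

Assign each item its position (1..5) in the first ordering, then rewrite the second ordering as that position sequence:
positions: Max→1, Gus→2, Yun→3, Lia→4, Pia→5
second ordering as positions: [1, 5, 3, 2, 4]
Discordant pairs = inversions in this position sequence.
1: 0
5: 3, 2, 4 → 3
3: 2 → 1
2: 0
4: 0
Total: 0 + 3 + 1 + 0 + 0 = 4

4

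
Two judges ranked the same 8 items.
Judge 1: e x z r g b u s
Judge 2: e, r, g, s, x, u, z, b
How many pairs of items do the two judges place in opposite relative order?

10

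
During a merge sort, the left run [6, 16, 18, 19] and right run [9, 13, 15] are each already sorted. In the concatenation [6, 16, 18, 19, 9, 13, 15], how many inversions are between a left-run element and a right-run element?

There are 9 split inversions.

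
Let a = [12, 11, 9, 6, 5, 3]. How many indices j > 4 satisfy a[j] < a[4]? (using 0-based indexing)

The element at index 4 is 5.
Elements after it: 3
Those smaller than 5: 3

1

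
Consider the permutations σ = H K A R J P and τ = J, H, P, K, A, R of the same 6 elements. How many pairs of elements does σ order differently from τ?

Assign each item its position (1..6) in the first ordering, then rewrite the second ordering as that position sequence:
positions: H→1, K→2, A→3, R→4, J→5, P→6
second ordering as positions: [5, 1, 6, 2, 3, 4]
Discordant pairs = inversions in this position sequence.
5: 1, 2, 3, 4 → 4
1: 0
6: 2, 3, 4 → 3
2: 0
3: 0
4: 0
Total: 4 + 0 + 3 + 0 + 0 + 0 = 7

7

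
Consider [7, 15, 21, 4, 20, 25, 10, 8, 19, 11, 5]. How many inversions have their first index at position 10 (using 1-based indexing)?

1

The element at index 10 is 11.
Elements after it: 5
Those smaller than 11: 5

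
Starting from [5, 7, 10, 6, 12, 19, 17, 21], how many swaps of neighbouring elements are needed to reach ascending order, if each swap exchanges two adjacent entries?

3

Minimum adjacent swaps = number of inversions (each swap of adjacent out-of-order elements removes one inversion and no swap can remove more).
Count inversions — for each element, later elements that are smaller:
5: none → 0
7: 6 → 1
10: 6 → 1
6: none → 0
12: none → 0
19: 17 → 1
17: none → 0
21: none → 0
Total inversions: 0 + 1 + 1 + 0 + 0 + 1 + 0 + 0 = 3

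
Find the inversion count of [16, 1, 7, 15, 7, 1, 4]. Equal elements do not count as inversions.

There are 13 inversions.

Sweep left to right; for each value list the smaller values that follow it:
16 → 1, 7, 15, 7, 1, 4 → 6
1 → none → 0
7 → 1, 4 → 2
15 → 7, 1, 4 → 3
7 → 1, 4 → 2
1 → none → 0
4 → none → 0
Sum: 6 + 0 + 2 + 3 + 2 + 0 + 0 = 13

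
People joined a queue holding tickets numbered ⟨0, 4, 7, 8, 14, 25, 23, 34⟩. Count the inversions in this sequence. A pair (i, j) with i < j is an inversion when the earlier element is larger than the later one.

Inversions: 1

For each element, count later entries that are smaller:
0: 0
4: 0
7: 0
8: 0
14: 0
25: 1
23: 0
34: 0
Sum: 0 + 0 + 0 + 0 + 0 + 1 + 0 + 0 = 1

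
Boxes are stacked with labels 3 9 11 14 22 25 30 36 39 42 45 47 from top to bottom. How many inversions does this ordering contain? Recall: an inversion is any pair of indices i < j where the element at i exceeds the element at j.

0 inversions

For each element, count later entries that are smaller:
3: 0
9: 0
11: 0
14: 0
22: 0
25: 0
30: 0
36: 0
39: 0
42: 0
45: 0
47: 0
Sum: 0 + 0 + 0 + 0 + 0 + 0 + 0 + 0 + 0 + 0 + 0 + 0 = 0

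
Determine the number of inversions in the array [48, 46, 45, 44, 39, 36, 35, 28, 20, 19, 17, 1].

66

For each element, count later entries that are smaller:
48 → 46, 45, 44, 39, 36, 35, 28, 20, 19, 17, 1 → 11
46 → 45, 44, 39, 36, 35, 28, 20, 19, 17, 1 → 10
45 → 44, 39, 36, 35, 28, 20, 19, 17, 1 → 9
44 → 39, 36, 35, 28, 20, 19, 17, 1 → 8
39 → 36, 35, 28, 20, 19, 17, 1 → 7
36 → 35, 28, 20, 19, 17, 1 → 6
35 → 28, 20, 19, 17, 1 → 5
28 → 20, 19, 17, 1 → 4
20 → 19, 17, 1 → 3
19 → 17, 1 → 2
17 → 1 → 1
1 → none → 0
Sum: 11 + 10 + 9 + 8 + 7 + 6 + 5 + 4 + 3 + 2 + 1 + 0 = 66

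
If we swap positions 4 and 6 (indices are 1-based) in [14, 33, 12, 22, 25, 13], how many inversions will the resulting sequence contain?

7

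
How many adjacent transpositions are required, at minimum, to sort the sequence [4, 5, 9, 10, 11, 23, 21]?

1 adjacent swap

Each adjacent swap fixes exactly one inversion, so the minimum swap count equals the number of inversions.
Count inversions — for each element, later elements that are smaller:
4: none → 0
5: none → 0
9: none → 0
10: none → 0
11: none → 0
23: 21 → 1
21: none → 0
Total inversions: 0 + 0 + 0 + 0 + 0 + 1 + 0 = 1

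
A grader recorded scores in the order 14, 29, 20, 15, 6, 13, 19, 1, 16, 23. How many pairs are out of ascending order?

Sweep left to right; for each value list the smaller values that follow it:
14 → 6, 13, 1 → 3
29 → 20, 15, 6, 13, 19, 1, 16, 23 → 8
20 → 15, 6, 13, 19, 1, 16 → 6
15 → 6, 13, 1 → 3
6 → 1 → 1
13 → 1 → 1
19 → 1, 16 → 2
1 → none → 0
16 → none → 0
23 → none → 0
Sum: 3 + 8 + 6 + 3 + 1 + 1 + 2 + 0 + 0 + 0 = 24

24 inversions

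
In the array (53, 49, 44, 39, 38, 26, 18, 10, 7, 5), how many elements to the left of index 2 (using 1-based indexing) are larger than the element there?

The element at index 2 is 49.
Elements before it: 53
Those larger than 49: 53

1 such element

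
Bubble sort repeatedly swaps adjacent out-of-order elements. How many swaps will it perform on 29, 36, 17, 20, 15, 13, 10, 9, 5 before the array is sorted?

Minimum adjacent swaps = number of inversions (each swap of adjacent out-of-order elements removes one inversion and no swap can remove more).
Count inversions — for each element, later elements that are smaller:
29: 17, 20, 15, 13, 10, 9, 5 → 7
36: 17, 20, 15, 13, 10, 9, 5 → 7
17: 15, 13, 10, 9, 5 → 5
20: 15, 13, 10, 9, 5 → 5
15: 13, 10, 9, 5 → 4
13: 10, 9, 5 → 3
10: 9, 5 → 2
9: 5 → 1
5: none → 0
Total inversions: 7 + 7 + 5 + 5 + 4 + 3 + 2 + 1 + 0 = 34

Swaps: 34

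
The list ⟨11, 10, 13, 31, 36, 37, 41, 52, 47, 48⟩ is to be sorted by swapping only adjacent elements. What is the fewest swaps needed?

3

Each adjacent swap fixes exactly one inversion, so the minimum swap count equals the number of inversions.
Count inversions — for each element, later elements that are smaller:
11: 10 → 1
10: none → 0
13: none → 0
31: none → 0
36: none → 0
37: none → 0
41: none → 0
52: 47, 48 → 2
47: none → 0
48: none → 0
Total inversions: 1 + 0 + 0 + 0 + 0 + 0 + 0 + 2 + 0 + 0 = 3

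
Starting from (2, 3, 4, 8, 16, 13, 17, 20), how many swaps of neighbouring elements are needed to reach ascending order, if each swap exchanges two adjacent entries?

There is 1 adjacent swap.

Minimum adjacent swaps = number of inversions (each swap of adjacent out-of-order elements removes one inversion and no swap can remove more).
Count inversions — for each element, later elements that are smaller:
2: none → 0
3: none → 0
4: none → 0
8: none → 0
16: 13 → 1
13: none → 0
17: none → 0
20: none → 0
Total inversions: 0 + 0 + 0 + 0 + 1 + 0 + 0 + 0 = 1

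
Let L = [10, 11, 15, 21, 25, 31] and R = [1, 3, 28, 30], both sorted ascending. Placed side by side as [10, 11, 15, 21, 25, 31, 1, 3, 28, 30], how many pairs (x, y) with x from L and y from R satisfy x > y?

14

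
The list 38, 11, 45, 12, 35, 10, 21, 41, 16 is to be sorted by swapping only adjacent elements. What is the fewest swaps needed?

19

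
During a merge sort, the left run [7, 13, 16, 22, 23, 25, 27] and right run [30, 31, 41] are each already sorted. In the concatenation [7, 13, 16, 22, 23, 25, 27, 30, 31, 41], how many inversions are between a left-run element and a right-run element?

Cross-inversions: 0

Count, for every r in R, how many entries of L exceed r:
r = 30: none → 0
r = 31: none → 0
r = 41: none → 0
Cross-inversions: 0 + 0 + 0 = 0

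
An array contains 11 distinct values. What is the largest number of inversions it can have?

There are 55 inversions.

A reversed (strictly descending) arrangement makes every pair an inversion, giving C(11, 2) inversions.
C(11, 2) = 11·10/2 = 55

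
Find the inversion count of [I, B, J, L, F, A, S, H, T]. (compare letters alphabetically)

13

Count, for each position, how many later elements it exceeds:
I → B, F, A, H → 4
B → A → 1
J → F, A, H → 3
L → F, A, H → 3
F → A → 1
A → none → 0
S → H → 1
H → none → 0
T → none → 0
Sum: 4 + 1 + 3 + 3 + 1 + 0 + 1 + 0 + 0 = 13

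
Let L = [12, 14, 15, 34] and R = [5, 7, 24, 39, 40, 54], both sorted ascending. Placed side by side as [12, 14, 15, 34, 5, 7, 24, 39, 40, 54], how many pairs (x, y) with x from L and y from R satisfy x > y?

There are 9 split inversions.

Count, for every r in R, how many entries of L exceed r:
r = 5: 12, 14, 15, 34 → 4
r = 7: 12, 14, 15, 34 → 4
r = 24: 34 → 1
r = 39: none → 0
r = 40: none → 0
r = 54: none → 0
Cross-inversions: 4 + 4 + 1 + 0 + 0 + 0 = 9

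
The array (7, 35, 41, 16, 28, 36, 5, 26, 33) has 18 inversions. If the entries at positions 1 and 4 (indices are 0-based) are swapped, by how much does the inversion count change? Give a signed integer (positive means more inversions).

-1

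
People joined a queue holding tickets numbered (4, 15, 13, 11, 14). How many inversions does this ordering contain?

For each element, count later entries that are smaller:
4: 0
15: 3
13: 1
11: 0
14: 0
Sum: 0 + 3 + 1 + 0 + 0 = 4

4 inversions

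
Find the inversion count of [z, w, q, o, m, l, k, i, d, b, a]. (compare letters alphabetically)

Count, for each position, how many later elements it exceeds:
z → w, q, o, m, l, k, i, d, b, a → 10
w → q, o, m, l, k, i, d, b, a → 9
q → o, m, l, k, i, d, b, a → 8
o → m, l, k, i, d, b, a → 7
m → l, k, i, d, b, a → 6
l → k, i, d, b, a → 5
k → i, d, b, a → 4
i → d, b, a → 3
d → b, a → 2
b → a → 1
a → none → 0
Sum: 10 + 9 + 8 + 7 + 6 + 5 + 4 + 3 + 2 + 1 + 0 = 55

55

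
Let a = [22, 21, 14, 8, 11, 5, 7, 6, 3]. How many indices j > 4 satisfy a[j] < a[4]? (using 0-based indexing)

The element at index 4 is 11.
Elements after it: 5, 7, 6, 3
Those smaller than 11: 5, 7, 6, 3

4 such elements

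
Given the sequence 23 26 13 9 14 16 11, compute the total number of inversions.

Element-by-element contributions:
23: 5
26: 5
13: 2
9: 0
14: 1
16: 1
11: 0
Sum: 5 + 5 + 2 + 0 + 1 + 1 + 0 = 14

14 inversions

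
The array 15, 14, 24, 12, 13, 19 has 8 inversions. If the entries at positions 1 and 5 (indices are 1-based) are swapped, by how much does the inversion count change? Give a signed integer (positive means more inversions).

-3

Positions 1 and 5 hold 15 and 13; after swapping, the array is [13, 14, 24, 12, 15, 19].
Sweep left to right; for each value list the smaller values that follow it:
13: 1
14: 1
24: 3
12: 0
15: 0
19: 0
Sum: 1 + 1 + 3 + 0 + 0 + 0 = 5
Change: 5 − 8 = -3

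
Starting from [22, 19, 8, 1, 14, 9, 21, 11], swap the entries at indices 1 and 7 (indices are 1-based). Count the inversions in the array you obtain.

Positions 1 and 7 hold 22 and 21; after swapping, the array is [21, 19, 8, 1, 14, 9, 22, 11].
For each element, count later entries that are smaller:
21 → 19, 8, 1, 14, 9, 11 → 6
19 → 8, 1, 14, 9, 11 → 5
8 → 1 → 1
1 → none → 0
14 → 9, 11 → 2
9 → none → 0
22 → 11 → 1
11 → none → 0
Sum: 6 + 5 + 1 + 0 + 2 + 0 + 1 + 0 = 15

15 inversions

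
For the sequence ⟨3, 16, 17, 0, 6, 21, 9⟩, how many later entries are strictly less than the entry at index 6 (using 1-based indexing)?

1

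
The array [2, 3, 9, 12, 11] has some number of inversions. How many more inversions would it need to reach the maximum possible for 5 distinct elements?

Maximum inversions for 5 distinct elements is C(5, 2) = 5·4/2 = 10.
Current inversions — for each element, count later smaller elements:
2: 0
3: 0
9: 0
12: 1
11: 0
Current total: 0 + 0 + 0 + 1 + 0 = 1
Shortfall: 10 − 1 = 9

9 inversions short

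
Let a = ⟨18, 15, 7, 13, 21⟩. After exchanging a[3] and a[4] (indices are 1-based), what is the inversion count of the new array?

6 inversions

Positions 3 and 4 hold 7 and 13; after swapping, the array is [18, 15, 13, 7, 21].
Element-by-element contributions:
18 → 15, 13, 7 → 3
15 → 13, 7 → 2
13 → 7 → 1
7 → none → 0
21 → none → 0
Sum: 3 + 2 + 1 + 0 + 0 = 6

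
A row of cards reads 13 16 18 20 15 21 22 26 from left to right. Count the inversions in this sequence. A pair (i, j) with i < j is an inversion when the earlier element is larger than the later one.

For each element, count later entries that are smaller:
13: 0
16: 1
18: 1
20: 1
15: 0
21: 0
22: 0
26: 0
Sum: 0 + 1 + 1 + 1 + 0 + 0 + 0 + 0 = 3

3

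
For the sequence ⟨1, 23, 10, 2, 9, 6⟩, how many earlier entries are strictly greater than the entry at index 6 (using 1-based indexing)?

The element at index 6 is 6.
Elements before it: 1, 23, 10, 2, 9
Those larger than 6: 23, 10, 9

3 such elements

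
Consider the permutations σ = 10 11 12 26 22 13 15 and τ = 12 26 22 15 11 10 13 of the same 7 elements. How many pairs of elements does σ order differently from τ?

10

Assign each item its position (1..7) in the first ordering, then rewrite the second ordering as that position sequence:
positions: 10→1, 11→2, 12→3, 26→4, 22→5, 13→6, 15→7
second ordering as positions: [3, 4, 5, 7, 2, 1, 6]
Discordant pairs = inversions in this position sequence.
3: 2, 1 → 2
4: 2, 1 → 2
5: 2, 1 → 2
7: 2, 1, 6 → 3
2: 1 → 1
1: 0
6: 0
Total: 2 + 2 + 2 + 3 + 1 + 0 + 0 = 10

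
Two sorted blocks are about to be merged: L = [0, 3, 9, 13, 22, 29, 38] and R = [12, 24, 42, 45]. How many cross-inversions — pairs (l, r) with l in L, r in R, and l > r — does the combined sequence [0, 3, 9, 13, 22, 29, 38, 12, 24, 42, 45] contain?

Take each right-half value and tally the left-half values above it:
r = 12: 13, 22, 29, 38 → 4
r = 24: 29, 38 → 2
r = 42: none → 0
r = 45: none → 0
Cross-inversions: 4 + 2 + 0 + 0 = 6

6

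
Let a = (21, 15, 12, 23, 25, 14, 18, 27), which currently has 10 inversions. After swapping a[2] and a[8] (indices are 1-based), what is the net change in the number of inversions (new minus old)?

+7

Positions 2 and 8 hold 15 and 27; after swapping, the array is [21, 27, 12, 23, 25, 14, 18, 15].
Element-by-element contributions:
21: 4
27: 6
12: 0
23: 3
25: 3
14: 0
18: 1
15: 0
Sum: 4 + 6 + 0 + 3 + 3 + 0 + 1 + 0 = 17
Change: 17 − 10 = +7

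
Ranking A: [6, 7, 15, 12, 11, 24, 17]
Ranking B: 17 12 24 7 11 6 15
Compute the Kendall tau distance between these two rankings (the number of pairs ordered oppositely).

Assign each item its position (1..7) in the first ordering, then rewrite the second ordering as that position sequence:
positions: 6→1, 7→2, 15→3, 12→4, 11→5, 24→6, 17→7
second ordering as positions: [7, 4, 6, 2, 5, 1, 3]
Discordant pairs = inversions in this position sequence.
7: 4, 6, 2, 5, 1, 3 → 6
4: 2, 1, 3 → 3
6: 2, 5, 1, 3 → 4
2: 1 → 1
5: 1, 3 → 2
1: 0
3: 0
Total: 6 + 3 + 4 + 1 + 2 + 0 + 0 = 16

16 discordant pairs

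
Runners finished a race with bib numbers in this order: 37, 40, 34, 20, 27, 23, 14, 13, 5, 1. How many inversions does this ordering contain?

For each element, count later entries that are smaller:
37: 8
40: 8
34: 7
20: 4
27: 5
23: 4
14: 3
13: 2
5: 1
1: 0
Sum: 8 + 8 + 7 + 4 + 5 + 4 + 3 + 2 + 1 + 0 = 42

There are 42 inversions.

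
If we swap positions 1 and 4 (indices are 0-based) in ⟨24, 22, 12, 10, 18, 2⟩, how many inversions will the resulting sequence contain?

There are 12 inversions.

Positions 1 and 4 hold 22 and 18; after swapping, the array is [24, 18, 12, 10, 22, 2].
Element-by-element contributions:
24: 5
18: 3
12: 2
10: 1
22: 1
2: 0
Sum: 5 + 3 + 2 + 1 + 1 + 0 = 12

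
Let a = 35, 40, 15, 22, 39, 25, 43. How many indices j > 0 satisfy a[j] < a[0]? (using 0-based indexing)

The element at index 0 is 35.
Elements after it: 40, 15, 22, 39, 25, 43
Those smaller than 35: 15, 22, 25

3 such elements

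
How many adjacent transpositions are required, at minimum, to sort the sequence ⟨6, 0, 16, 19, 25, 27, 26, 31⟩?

The minimum number of adjacent swaps to sort an array equals its inversion count, since every such swap removes exactly one inversion.
Count inversions — for each element, later elements that are smaller:
6: 0 → 1
0: none → 0
16: none → 0
19: none → 0
25: none → 0
27: 26 → 1
26: none → 0
31: none → 0
Total inversions: 1 + 0 + 0 + 0 + 0 + 1 + 0 + 0 = 2

2 swaps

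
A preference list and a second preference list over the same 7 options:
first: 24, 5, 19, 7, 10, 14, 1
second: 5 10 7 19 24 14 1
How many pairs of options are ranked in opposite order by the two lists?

Assign each item its position (1..7) in the first ordering, then rewrite the second ordering as that position sequence:
positions: 24→1, 5→2, 19→3, 7→4, 10→5, 14→6, 1→7
second ordering as positions: [2, 5, 4, 3, 1, 6, 7]
Discordant pairs = inversions in this position sequence.
2: 1 → 1
5: 4, 3, 1 → 3
4: 3, 1 → 2
3: 1 → 1
1: 0
6: 0
7: 0
Total: 1 + 3 + 2 + 1 + 0 + 0 + 0 = 7

There are 7 pairs.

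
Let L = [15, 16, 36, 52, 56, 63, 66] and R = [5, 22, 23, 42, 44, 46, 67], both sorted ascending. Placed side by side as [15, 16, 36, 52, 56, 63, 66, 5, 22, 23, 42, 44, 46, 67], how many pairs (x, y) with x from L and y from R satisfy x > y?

29 split inversions

For each element r of the right run, count left-run elements greater than r:
r = 5: 15, 16, 36, 52, 56, 63, 66 → 7
r = 22: 36, 52, 56, 63, 66 → 5
r = 23: 36, 52, 56, 63, 66 → 5
r = 42: 52, 56, 63, 66 → 4
r = 44: 52, 56, 63, 66 → 4
r = 46: 52, 56, 63, 66 → 4
r = 67: none → 0
Cross-inversions: 7 + 5 + 5 + 4 + 4 + 4 + 0 = 29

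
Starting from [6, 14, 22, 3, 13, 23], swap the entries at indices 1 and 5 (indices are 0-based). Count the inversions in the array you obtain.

8

Positions 1 and 5 hold 14 and 23; after swapping, the array is [6, 23, 22, 3, 13, 14].
Element-by-element contributions:
6: 1
23: 4
22: 3
3: 0
13: 0
14: 0
Sum: 1 + 4 + 3 + 0 + 0 + 0 = 8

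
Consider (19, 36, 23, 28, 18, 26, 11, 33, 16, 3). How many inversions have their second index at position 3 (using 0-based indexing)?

1 such element

The element at index 3 is 28.
Elements before it: 19, 36, 23
Those larger than 28: 36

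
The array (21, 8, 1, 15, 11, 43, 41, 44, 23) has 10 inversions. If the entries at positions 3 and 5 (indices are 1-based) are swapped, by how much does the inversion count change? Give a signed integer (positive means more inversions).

Positions 3 and 5 hold 1 and 11; after swapping, the array is [21, 8, 11, 15, 1, 43, 41, 44, 23].
Sweep left to right; for each value list the smaller values that follow it:
21: 4
8: 1
11: 1
15: 1
1: 0
43: 2
41: 1
44: 1
23: 0
Sum: 4 + 1 + 1 + 1 + 0 + 2 + 1 + 1 + 0 = 11
Change: 11 − 10 = +1

+1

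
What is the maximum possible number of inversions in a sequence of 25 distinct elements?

300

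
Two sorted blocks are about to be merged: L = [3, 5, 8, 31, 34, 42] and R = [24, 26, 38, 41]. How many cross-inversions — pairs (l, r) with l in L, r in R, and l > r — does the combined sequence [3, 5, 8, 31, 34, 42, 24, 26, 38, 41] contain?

For each element r of the right run, count left-run elements greater than r:
r = 24: 31, 34, 42 → 3
r = 26: 31, 34, 42 → 3
r = 38: 42 → 1
r = 41: 42 → 1
Cross-inversions: 3 + 3 + 1 + 1 = 8

8 cross-inversions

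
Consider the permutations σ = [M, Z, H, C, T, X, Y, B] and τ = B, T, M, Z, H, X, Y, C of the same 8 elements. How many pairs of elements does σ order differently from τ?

13

Assign each item its position (1..8) in the first ordering, then rewrite the second ordering as that position sequence:
positions: M→1, Z→2, H→3, C→4, T→5, X→6, Y→7, B→8
second ordering as positions: [8, 5, 1, 2, 3, 6, 7, 4]
Discordant pairs = inversions in this position sequence.
8: 5, 1, 2, 3, 6, 7, 4 → 7
5: 1, 2, 3, 4 → 4
1: 0
2: 0
3: 0
6: 4 → 1
7: 4 → 1
4: 0
Total: 7 + 4 + 0 + 0 + 0 + 1 + 1 + 0 = 13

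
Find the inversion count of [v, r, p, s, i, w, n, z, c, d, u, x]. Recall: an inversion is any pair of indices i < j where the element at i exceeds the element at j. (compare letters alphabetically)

33 inversions

Count, for each position, how many later elements it exceeds:
v → r, p, s, i, n, c, d, u → 8
r → p, i, n, c, d → 5
p → i, n, c, d → 4
s → i, n, c, d → 4
i → c, d → 2
w → n, c, d, u → 4
n → c, d → 2
z → c, d, u, x → 4
c → none → 0
d → none → 0
u → none → 0
x → none → 0
Sum: 8 + 5 + 4 + 4 + 2 + 4 + 2 + 4 + 0 + 0 + 0 + 0 = 33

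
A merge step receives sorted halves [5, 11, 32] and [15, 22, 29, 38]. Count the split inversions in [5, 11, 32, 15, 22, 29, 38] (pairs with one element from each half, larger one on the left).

3

Take each right-half value and tally the left-half values above it:
r = 15: 32 → 1
r = 22: 32 → 1
r = 29: 32 → 1
r = 38: none → 0
Cross-inversions: 1 + 1 + 1 + 0 = 3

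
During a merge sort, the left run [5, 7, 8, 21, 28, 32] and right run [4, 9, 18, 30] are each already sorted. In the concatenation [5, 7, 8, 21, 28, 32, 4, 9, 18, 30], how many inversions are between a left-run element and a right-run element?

13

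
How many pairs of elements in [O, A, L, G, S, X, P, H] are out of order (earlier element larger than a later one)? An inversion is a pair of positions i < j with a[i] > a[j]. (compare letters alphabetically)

11 inversions

Sweep left to right; for each value list the smaller values that follow it:
O → A, L, G, H → 4
A → none → 0
L → G, H → 2
G → none → 0
S → P, H → 2
X → P, H → 2
P → H → 1
H → none → 0
Sum: 4 + 0 + 2 + 0 + 2 + 2 + 1 + 0 = 11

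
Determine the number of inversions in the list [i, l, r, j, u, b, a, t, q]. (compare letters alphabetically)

17 inversions

Sweep left to right; for each value list the smaller values that follow it:
i: 2
l: 3
r: 4
j: 2
u: 4
b: 1
a: 0
t: 1
q: 0
Sum: 2 + 3 + 4 + 2 + 4 + 1 + 0 + 1 + 0 = 17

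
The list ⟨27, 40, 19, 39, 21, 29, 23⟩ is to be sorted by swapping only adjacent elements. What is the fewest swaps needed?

12

The minimum number of adjacent swaps to sort an array equals its inversion count, since every such swap removes exactly one inversion.
Count inversions — for each element, later elements that are smaller:
27: 19, 21, 23 → 3
40: 19, 39, 21, 29, 23 → 5
19: none → 0
39: 21, 29, 23 → 3
21: none → 0
29: 23 → 1
23: none → 0
Total inversions: 3 + 5 + 0 + 3 + 0 + 1 + 0 = 12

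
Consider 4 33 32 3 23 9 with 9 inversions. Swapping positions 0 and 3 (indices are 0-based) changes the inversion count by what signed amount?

Positions 0 and 3 hold 4 and 3; after swapping, the array is [3, 33, 32, 4, 23, 9].
Sweep left to right; for each value list the smaller values that follow it:
3 → none → 0
33 → 32, 4, 23, 9 → 4
32 → 4, 23, 9 → 3
4 → none → 0
23 → 9 → 1
9 → none → 0
Sum: 0 + 4 + 3 + 0 + 1 + 0 = 8
Change: 8 − 9 = -1

-1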